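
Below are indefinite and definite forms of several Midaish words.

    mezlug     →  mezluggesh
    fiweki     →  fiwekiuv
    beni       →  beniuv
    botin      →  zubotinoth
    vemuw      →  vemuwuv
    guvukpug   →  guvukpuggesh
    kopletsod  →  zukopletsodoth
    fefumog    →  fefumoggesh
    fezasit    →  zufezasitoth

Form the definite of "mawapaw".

guvukpug and vemuw both have last vowel 'u' yet inflect differently (guvukpuggesh, vemuwuv), so the last vowel is not what conditions the rule; the final letter is.
"mawapaw" ends in -w. The one such stem in the data (vemuw → vemuwuv) adds -uv, so the same rule applies.
So mawapaw → mawapawuv.

mawapawuv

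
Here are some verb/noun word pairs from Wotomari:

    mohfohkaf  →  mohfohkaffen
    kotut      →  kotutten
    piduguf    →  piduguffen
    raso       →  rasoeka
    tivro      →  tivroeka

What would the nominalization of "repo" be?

repoeka

"repo" ends in a vowel. The stems ending in a vowel (raso → rasoeka, tivro → tivroeka) add -eka.
The other pattern: stems ending in a consonant double the final consonant and add -en.
So repo → repoeka.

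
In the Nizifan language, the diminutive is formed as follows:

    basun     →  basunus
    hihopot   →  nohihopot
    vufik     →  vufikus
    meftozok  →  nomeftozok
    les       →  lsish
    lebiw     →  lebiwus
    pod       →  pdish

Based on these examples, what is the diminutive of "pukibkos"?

vufik and meftozok both end in -k yet inflect differently (vufikus, nomeftozok), so the final letter is not what conditions the rule; the number of vowels is.
"pukibkos" has 3 vowels. The stems with 3 vowels (hihopot → nohihopot, meftozok → nomeftozok) add the prefix no-.
So pukibkos → nopukibkos.

nopukibkos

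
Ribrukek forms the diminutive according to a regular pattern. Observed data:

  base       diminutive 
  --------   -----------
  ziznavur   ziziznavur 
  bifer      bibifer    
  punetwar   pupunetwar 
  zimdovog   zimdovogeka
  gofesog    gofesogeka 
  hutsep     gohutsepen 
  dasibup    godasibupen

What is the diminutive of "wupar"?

wuwupar

bifer and hutsep both have last vowel 'e' yet inflect differently (bibifer, gohutsepen), so the last vowel is not what conditions the rule; the final letter is.
"wupar" ends in -r. The stems ending in -r (ziznavur → ziziznavur, bifer → bibifer, punetwar → pupunetwar) repeat the first consonant+vowel as a prefix.
So wupar → wuwupar.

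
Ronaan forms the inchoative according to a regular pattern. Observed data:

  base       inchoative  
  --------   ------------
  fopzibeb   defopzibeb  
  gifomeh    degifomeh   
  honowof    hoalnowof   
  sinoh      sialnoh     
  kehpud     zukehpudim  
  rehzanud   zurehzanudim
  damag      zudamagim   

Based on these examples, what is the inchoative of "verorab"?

zuverorabim

"verorab" has last vowel 'a'. The one such stem in the data (damag → zudamagim) adds zu- … -im around the stem, so the same rule applies.
The other patterns: stems whose last vowel is 'e' add the prefix de-; stems whose last vowel is 'o' insert -al- after the first vowel.
So verorab → zuverorabim.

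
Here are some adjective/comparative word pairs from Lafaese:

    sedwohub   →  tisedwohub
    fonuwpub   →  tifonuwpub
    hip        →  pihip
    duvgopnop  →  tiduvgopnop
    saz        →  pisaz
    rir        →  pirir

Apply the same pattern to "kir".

hip and duvgopnop both end in -p yet inflect differently (pihip, tiduvgopnop), so the final letter is not what conditions the rule; the number of vowels is.
"kir" has 1 vowel. The stems with 1 vowel (rir → pirir, hip → pihip, saz → pisaz) add the prefix pi-.
The other pattern: stems with 3 vowels add the prefix ti-.
So kir → pikir.

pikir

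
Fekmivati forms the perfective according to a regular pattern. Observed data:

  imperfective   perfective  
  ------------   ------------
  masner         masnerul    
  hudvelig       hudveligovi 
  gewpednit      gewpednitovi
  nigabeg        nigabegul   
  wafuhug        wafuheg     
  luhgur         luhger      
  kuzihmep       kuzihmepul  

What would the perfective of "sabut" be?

"sabut" has last vowel 'u'. The stems whose last vowel is 'u' (luhgur → luhger, wafuhug → wafuheg) change the last vowel to 'e'.
So sabut → sabet.

sabet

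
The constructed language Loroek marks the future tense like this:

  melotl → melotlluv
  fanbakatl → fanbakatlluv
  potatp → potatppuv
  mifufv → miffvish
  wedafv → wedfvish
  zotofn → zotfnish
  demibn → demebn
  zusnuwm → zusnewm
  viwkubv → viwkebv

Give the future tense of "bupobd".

bupebd

zotofn and demibn both end in -n yet inflect differently (zotfnish, demebn), so the final letter is not what conditions the rule; the second-to-last letter is.
"bupobd" has second-to-last letter 'b'. The stems whose second-to-last letter is 'b' (demibn → demebn, viwkubv → viwkebv) change the last vowel to 'e'.
The other patterns: stems whose second-to-last letter is 't' double the final consonant and add -uv; stems whose second-to-last letter is 'f' delete the last vowel and add -ish.
So bupobd → bupebd.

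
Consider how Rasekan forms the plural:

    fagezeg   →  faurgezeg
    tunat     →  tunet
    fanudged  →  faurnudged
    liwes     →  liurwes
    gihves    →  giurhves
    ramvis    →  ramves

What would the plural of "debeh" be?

deurbeh

liwes and ramvis both end in -s yet inflect differently (liurwes, ramves), so the final letter is not what conditions the rule; the last vowel is.
"debeh" has last vowel 'e'. The stems whose last vowel is 'e' (fagezeg → faurgezeg, liwes → liurwes, gihves → giurhves) insert -ur- after the first vowel.
So debeh → deurbeh.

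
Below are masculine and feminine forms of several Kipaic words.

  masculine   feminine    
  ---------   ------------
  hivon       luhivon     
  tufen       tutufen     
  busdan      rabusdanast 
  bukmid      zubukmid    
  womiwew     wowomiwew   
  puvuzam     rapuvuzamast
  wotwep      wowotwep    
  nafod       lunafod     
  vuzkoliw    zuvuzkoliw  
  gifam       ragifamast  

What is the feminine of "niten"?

nafod and bukmid both end in -d yet inflect differently (lunafod, zubukmid), so the final letter is not what conditions the rule; the last vowel is.
"niten" has last vowel 'e'. The stems whose last vowel is 'e' (womiwew → wowomiwew, wotwep → wowotwep, tufen → tutufen) repeat the first consonant+vowel as a prefix.
So niten → niniten.

niniten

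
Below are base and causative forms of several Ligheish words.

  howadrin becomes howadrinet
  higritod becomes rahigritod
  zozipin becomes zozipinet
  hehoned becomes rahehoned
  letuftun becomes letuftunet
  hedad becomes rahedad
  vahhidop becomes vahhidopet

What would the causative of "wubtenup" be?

"wubtenup" ends in -p. The one such stem in the data (vahhidop → vahhidopet) adds -et, so the same rule applies.
So wubtenup → wubtenupet.

wubtenupet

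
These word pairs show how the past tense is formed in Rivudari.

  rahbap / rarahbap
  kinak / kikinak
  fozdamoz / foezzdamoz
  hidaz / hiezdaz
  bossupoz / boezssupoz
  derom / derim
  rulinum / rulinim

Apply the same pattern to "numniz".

nuezmniz

bossupoz and derom both have last vowel 'o' yet inflect differently (boezssupoz, derim), so the last vowel is not what conditions the rule; the final letter is.
"numniz" ends in -z. The stems ending in -z (bossupoz → boezssupoz, hidaz → hiezdaz, fozdamoz → foezzdamoz) insert -ez- after the first vowel.
So numniz → nuezmniz.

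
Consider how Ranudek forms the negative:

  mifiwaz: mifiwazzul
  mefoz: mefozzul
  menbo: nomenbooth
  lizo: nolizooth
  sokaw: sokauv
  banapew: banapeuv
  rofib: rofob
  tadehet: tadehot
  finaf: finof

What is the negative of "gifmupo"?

nogifmupooth

mefoz and menbo both have last vowel 'o' yet inflect differently (mefozzul, nomenbooth), so the last vowel is not what conditions the rule; the final letter is.
"gifmupo" ends in -o. The stems ending in -o (menbo → nomenbooth, lizo → nolizooth) add no- … -oth around the stem.
The other patterns: stems ending in -z double the final consonant and add -ul; stems ending in -w drop the final letter and add -uv; stems ending in -b, -f or -t change the last vowel to 'o'.
So gifmupo → nogifmupooth.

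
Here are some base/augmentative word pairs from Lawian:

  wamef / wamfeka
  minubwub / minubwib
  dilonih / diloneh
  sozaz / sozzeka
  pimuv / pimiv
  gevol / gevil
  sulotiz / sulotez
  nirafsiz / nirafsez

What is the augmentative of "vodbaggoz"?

vodbaggiz

sozaz and sulotiz both end in -z yet inflect differently (sozzeka, sulotez), so the final letter is not what conditions the rule; the last vowel is.
"vodbaggoz" has last vowel 'o'. The one such stem in the data (gevol → gevil) changes the last vowel to 'i' (as do minubwub, pimuv), so the same rule applies.
The other patterns: stems whose last vowel is 'a' or 'e' delete the last vowel and add -eka; stems whose last vowel is 'i' change the last vowel to 'e'.
So vodbaggoz → vodbaggiz.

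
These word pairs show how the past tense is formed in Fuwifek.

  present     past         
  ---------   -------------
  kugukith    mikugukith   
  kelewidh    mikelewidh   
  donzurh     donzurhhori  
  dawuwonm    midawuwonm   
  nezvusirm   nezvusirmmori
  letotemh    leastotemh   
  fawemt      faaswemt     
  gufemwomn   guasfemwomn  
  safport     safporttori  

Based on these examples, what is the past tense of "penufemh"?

peasnufemh

donzurh and letotemh both end in -h yet inflect differently (donzurhhori, leastotemh), so the final letter is not what conditions the rule; the second-to-last letter is.
"penufemh" has second-to-last letter 'm'. The stems whose second-to-last letter is 'm' (gufemwomn → guasfemwomn, letotemh → leastotemh, fawemt → faaswemt) insert -as- after the first vowel.
So penufemh → peasnufemh.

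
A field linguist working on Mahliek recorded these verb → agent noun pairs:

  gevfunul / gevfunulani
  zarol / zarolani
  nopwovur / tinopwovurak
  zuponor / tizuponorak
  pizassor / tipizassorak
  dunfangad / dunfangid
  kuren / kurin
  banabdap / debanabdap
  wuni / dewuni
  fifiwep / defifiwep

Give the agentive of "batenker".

gevfunul and nopwovur both have last vowel 'u' yet inflect differently (gevfunulani, tinopwovurak), so the last vowel is not what conditions the rule; the final letter is.
"batenker" ends in -r. The stems ending in -r (nopwovur → tinopwovurak, zuponor → tizuponorak, pizassor → tipizassorak) add ti- … -ak around the stem.
So batenker → tibatenkerak.

tibatenkerak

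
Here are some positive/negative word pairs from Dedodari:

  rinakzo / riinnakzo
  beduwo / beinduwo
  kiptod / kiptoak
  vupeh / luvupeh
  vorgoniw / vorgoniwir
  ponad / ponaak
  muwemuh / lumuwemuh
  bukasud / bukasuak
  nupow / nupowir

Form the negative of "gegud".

"gegud" ends in -d. The stems ending in -d (bukasud → bukasuak, kiptod → kiptoak, ponad → ponaak) drop the final letter and add -ak.
The other patterns: stems ending in -w add -ir; stems ending in -h add the prefix lu-; stems ending in -o insert -in- after the first vowel.
So gegud → geguak.

geguak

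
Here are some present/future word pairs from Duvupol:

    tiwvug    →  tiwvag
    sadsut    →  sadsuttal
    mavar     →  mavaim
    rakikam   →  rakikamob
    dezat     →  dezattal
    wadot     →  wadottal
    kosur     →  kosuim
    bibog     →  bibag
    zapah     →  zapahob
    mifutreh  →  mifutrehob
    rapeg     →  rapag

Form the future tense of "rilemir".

rilemiim

wadot and bibog both have last vowel 'o' yet inflect differently (wadottal, bibag), so the last vowel is not what conditions the rule; the final letter is.
"rilemir" ends in -r. The stems ending in -r (mavar → mavaim, kosur → kosuim) drop the final letter and add -im.
So rilemir → rilemiim.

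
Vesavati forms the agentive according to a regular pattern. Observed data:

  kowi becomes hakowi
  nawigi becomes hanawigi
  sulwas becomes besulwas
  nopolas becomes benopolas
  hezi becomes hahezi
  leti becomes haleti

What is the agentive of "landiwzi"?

nawigi and nopolas both begin with n- yet inflect differently (hanawigi, benopolas), so the first letter is not what conditions the rule; whether the stem ends in a vowel or a consonant is.
"landiwzi" ends in a vowel. The stems ending in a vowel (leti → haleti, hezi → hahezi, nawigi → hanawigi) add the prefix ha-.
The other pattern: stems ending in a consonant add the prefix be-.
So landiwzi → halandiwzi.

halandiwzi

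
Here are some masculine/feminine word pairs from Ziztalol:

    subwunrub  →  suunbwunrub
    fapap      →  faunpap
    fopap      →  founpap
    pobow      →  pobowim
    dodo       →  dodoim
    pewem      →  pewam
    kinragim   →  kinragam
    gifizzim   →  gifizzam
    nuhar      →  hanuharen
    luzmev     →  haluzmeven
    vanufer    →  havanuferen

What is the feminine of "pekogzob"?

fapap and nuhar both have last vowel 'a' yet inflect differently (faunpap, hanuharen), so the last vowel is not what conditions the rule; the final letter is.
"pekogzob" ends in -b. The one such stem in the data (subwunrub → suunbwunrub) inserts -un- after the first vowel (as do fapap, fopap), so the same rule applies.
The other patterns: stems ending in -o or -w add -im; stems ending in -m change the last vowel to 'a'; stems ending in -r or -v add ha- … -en around the stem.
So pekogzob → peunkogzob.

peunkogzob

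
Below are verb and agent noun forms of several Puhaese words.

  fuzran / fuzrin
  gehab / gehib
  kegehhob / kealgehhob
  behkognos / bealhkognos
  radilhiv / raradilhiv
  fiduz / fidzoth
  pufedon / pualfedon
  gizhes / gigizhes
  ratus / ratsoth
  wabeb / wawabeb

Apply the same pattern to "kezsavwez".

fuzran and pufedon both end in -n yet inflect differently (fuzrin, pualfedon), so the final letter is not what conditions the rule; the last vowel is.
"kezsavwez" has last vowel 'e'. The stems whose last vowel is 'e' (wabeb → wawabeb, gizhes → gigizhes) repeat the first consonant+vowel as a prefix.
So kezsavwez → kekezsavwez.

kekezsavwez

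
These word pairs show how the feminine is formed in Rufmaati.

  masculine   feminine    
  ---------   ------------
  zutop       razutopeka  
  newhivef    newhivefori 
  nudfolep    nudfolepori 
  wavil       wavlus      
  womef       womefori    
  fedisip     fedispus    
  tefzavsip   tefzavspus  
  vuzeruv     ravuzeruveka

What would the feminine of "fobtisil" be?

fobtislus

nudfolep and tefzavsip both end in -p yet inflect differently (nudfolepori, tefzavspus), so the final letter is not what conditions the rule; the last vowel is.
"fobtisil" has last vowel 'i'. The stems whose last vowel is 'i' (tefzavsip → tefzavspus, wavil → wavlus, fedisip → fedispus) delete the last vowel and add -us.
The other patterns: stems whose last vowel is 'e' add -ori; stems whose last vowel is 'o' or 'u' add ra- … -eka around the stem.
So fobtisil → fobtislus.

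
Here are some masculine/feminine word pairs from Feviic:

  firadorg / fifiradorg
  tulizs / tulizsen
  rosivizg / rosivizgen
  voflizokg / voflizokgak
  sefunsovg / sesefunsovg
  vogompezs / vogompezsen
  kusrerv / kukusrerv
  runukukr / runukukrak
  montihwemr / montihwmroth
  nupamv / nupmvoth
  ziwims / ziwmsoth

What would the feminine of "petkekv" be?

petkekvak

montihwemr and runukukr both end in -r yet inflect differently (montihwmroth, runukukrak), so the final letter is not what conditions the rule; the second-to-last letter is.
"petkekv" has second-to-last letter 'k'. The stems whose second-to-last letter is 'k' (voflizokg → voflizokgak, runukukr → runukukrak) add -ak.
The other patterns: stems whose second-to-last letter is 'm' delete the last vowel and add -oth; stems whose second-to-last letter is 'z' add -en; stems whose second-to-last letter is 'r' or 'v' repeat the first consonant+vowel as a prefix.
So petkekv → petkekvak.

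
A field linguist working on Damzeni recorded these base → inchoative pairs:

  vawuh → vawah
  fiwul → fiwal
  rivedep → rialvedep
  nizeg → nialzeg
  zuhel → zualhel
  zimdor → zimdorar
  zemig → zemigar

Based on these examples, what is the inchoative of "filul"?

filal

fiwul and zuhel both end in -l yet inflect differently (fiwal, zualhel), so the final letter is not what conditions the rule; the last vowel is.
"filul" has last vowel 'u'. The stems whose last vowel is 'u' (vawuh → vawah, fiwul → fiwal) change the last vowel to 'a'.
So filul → filal.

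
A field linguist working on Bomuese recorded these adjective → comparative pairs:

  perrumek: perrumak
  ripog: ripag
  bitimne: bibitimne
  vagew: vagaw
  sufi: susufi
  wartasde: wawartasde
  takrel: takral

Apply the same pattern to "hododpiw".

"hododpiw" ends in a consonant. The stems ending in a consonant (vagew → vagaw, ripog → ripag, perrumek → perrumak) change the last vowel to 'a'.
So hododpiw → hododpaw.

hododpaw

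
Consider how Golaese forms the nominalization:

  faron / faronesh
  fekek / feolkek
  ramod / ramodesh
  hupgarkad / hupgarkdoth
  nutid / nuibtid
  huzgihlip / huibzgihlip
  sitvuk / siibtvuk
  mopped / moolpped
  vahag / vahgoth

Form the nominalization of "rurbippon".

rurbipponesh

"rurbippon" has last vowel 'o'. The stems whose last vowel is 'o' (ramod → ramodesh, faron → faronesh) add -esh.
The other patterns: stems whose last vowel is 'i' or 'u' insert -ib- after the first vowel; stems whose last vowel is 'a' delete the last vowel and add -oth; stems whose last vowel is 'e' insert -ol- after the first vowel.
So rurbippon → rurbipponesh.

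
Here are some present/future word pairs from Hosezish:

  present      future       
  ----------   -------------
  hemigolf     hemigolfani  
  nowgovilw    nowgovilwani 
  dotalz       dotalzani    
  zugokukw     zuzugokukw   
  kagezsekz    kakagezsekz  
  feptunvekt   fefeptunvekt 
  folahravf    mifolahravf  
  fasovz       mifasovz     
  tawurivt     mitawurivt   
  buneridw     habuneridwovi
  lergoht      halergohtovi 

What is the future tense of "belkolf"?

belkolfani

nowgovilw and zugokukw both end in -w yet inflect differently (nowgovilwani, zuzugokukw), so the final letter is not what conditions the rule; the second-to-last letter is.
"belkolf" has second-to-last letter 'l'. The stems whose second-to-last letter is 'l' (hemigolf → hemigolfani, nowgovilw → nowgovilwani, dotalz → dotalzani) add -ani.
The other patterns: stems whose second-to-last letter is 'k' repeat the first consonant+vowel as a prefix; stems whose second-to-last letter is 'v' add the prefix mi-; stems whose second-to-last letter is 'd' or 'h' add ha- … -ovi around the stem.
So belkolf → belkolfani.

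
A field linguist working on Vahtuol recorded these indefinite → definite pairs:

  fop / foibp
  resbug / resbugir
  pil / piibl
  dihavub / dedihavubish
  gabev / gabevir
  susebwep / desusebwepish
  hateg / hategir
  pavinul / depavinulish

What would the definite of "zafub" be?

zafubir

"zafub" has 2 vowels. The stems with 2 vowels (resbug → resbugir, hateg → hategir, gabev → gabevir) add -ir.
So zafub → zafubir.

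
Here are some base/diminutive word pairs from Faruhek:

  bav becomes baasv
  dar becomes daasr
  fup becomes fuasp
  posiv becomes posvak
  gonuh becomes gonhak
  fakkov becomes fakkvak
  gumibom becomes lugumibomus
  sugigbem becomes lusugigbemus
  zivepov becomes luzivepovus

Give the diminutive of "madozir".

bav and posiv both end in -v yet inflect differently (baasv, posvak), so the final letter is not what conditions the rule; the number of vowels is.
"madozir" has 3 vowels. The stems with 3 vowels (gumibom → lugumibomus, sugigbem → lusugigbemus, zivepov → luzivepovus) add lu- … -us around the stem.
So madozir → lumadozirus.

lumadozirus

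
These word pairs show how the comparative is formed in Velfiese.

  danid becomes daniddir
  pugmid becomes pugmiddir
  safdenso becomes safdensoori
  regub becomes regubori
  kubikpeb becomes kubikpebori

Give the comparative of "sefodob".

sefodobori

"sefodob" ends in -b. The stems ending in -b (regub → regubori, kubikpeb → kubikpebori) add -ori.
So sefodob → sefodobori.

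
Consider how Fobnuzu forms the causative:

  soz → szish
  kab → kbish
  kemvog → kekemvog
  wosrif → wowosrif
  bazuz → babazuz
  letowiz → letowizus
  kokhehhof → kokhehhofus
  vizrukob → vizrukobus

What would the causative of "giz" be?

gzish

soz and bazuz both end in -z yet inflect differently (szish, babazuz), so the final letter is not what conditions the rule; the number of vowels is.
"giz" has 1 vowel. The stems with 1 vowel (soz → szish, kab → kbish) delete the last vowel and add -ish.
The other patterns: stems with 2 vowels repeat the first consonant+vowel as a prefix; stems with 3 vowels add -us.
So giz → gzish.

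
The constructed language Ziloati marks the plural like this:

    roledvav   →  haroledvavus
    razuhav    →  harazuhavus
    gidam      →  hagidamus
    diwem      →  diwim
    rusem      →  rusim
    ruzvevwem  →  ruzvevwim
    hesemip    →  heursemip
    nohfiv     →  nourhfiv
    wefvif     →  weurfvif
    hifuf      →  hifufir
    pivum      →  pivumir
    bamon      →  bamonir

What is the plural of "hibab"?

hahibabus

gidam and diwem both end in -m yet inflect differently (hagidamus, diwim), so the final letter is not what conditions the rule; the last vowel is.
"hibab" has last vowel 'a'. The stems whose last vowel is 'a' (roledvav → haroledvavus, razuhav → harazuhavus, gidam → hagidamus) add ha- … -us around the stem.
So hibab → hahibabus.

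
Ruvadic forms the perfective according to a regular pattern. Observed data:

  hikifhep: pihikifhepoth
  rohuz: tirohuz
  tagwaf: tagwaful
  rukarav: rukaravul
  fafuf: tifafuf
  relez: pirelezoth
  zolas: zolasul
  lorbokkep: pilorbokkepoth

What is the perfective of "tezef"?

"tezef" has last vowel 'e'. The stems whose last vowel is 'e' (lorbokkep → pilorbokkepoth, relez → pirelezoth, hikifhep → pihikifhepoth) add pi- … -oth around the stem.
So tezef → pitezefoth.

pitezefoth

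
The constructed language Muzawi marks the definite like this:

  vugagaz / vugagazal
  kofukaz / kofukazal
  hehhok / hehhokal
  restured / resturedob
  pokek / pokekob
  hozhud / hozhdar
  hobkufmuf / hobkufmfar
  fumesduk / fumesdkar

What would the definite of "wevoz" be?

hehhok and pokek both end in -k yet inflect differently (hehhokal, pokekob), so the final letter is not what conditions the rule; the last vowel is.
"wevoz" has last vowel 'o'. The one such stem in the data (hehhok → hehhokal) adds -al, so the same rule applies.
So wevoz → wevozal.

wevozal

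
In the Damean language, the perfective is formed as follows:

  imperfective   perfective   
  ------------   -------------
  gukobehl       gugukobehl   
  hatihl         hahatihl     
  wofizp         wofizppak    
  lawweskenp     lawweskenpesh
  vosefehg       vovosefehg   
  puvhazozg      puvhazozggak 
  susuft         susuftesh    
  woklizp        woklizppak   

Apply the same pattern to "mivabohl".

puvhazozg and vosefehg both end in -g yet inflect differently (puvhazozggak, vovosefehg), so the final letter is not what conditions the rule; the second-to-last letter is.
"mivabohl" has second-to-last letter 'h'. The stems whose second-to-last letter is 'h' (vosefehg → vovosefehg, hatihl → hahatihl, gukobehl → gugukobehl) repeat the first consonant+vowel as a prefix.
So mivabohl → mimivabohl.

mimivabohl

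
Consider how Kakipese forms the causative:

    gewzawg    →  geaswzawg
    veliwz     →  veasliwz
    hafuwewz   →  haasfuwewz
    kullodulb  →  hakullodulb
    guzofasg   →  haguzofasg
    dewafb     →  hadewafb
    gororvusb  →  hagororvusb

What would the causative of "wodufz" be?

hawodufz

gewzawg and guzofasg both end in -g yet inflect differently (geaswzawg, haguzofasg), so the final letter is not what conditions the rule; the second-to-last letter is.
"wodufz" has second-to-last letter 'f'. The one such stem in the data (dewafb → hadewafb) adds the prefix ha-, so the same rule applies.
So wodufz → hawodufz.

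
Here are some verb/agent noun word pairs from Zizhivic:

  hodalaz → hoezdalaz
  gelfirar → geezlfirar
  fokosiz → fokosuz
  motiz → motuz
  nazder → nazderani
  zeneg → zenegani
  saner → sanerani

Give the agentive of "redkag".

reezdkag

hodalaz and fokosiz both end in -z yet inflect differently (hoezdalaz, fokosuz), so the final letter is not what conditions the rule; the last vowel is.
"redkag" has last vowel 'a'. The stems whose last vowel is 'a' (hodalaz → hoezdalaz, gelfirar → geezlfirar) insert -ez- after the first vowel.
The other patterns: stems whose last vowel is 'i' change the last vowel to 'u'; stems whose last vowel is 'e' add -ani.
So redkag → reezdkag.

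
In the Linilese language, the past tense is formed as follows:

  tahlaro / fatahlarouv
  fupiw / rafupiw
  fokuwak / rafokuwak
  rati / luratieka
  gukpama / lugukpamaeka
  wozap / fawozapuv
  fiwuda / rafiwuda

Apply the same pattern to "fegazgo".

rafegazgo

fiwuda and gukpama both end in -a yet inflect differently (rafiwuda, lugukpamaeka), so the final letter is not what conditions the rule; the first letter is.
"fegazgo" begins with f-. The stems beginning with f- (fupiw → rafupiw, fiwuda → rafiwuda, fokuwak → rafokuwak) add the prefix ra-.
The other patterns: stems beginning with g- or r- add lu- … -eka around the stem; stems beginning with t- or w- add fa- … -uv around the stem.
So fegazgo → rafegazgo.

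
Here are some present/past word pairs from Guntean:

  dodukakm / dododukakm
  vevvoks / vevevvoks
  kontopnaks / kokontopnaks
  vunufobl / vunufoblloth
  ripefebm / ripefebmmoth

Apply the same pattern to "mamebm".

dodukakm and ripefebm both end in -m yet inflect differently (dododukakm, ripefebmmoth), so the final letter is not what conditions the rule; the second-to-last letter is.
"mamebm" has second-to-last letter 'b'. The stems whose second-to-last letter is 'b' (vunufobl → vunufoblloth, ripefebm → ripefebmmoth) double the final consonant and add -oth.
The other pattern: stems whose second-to-last letter is 'k' repeat the first consonant+vowel as a prefix.
So mamebm → mamebmmoth.

mamebmmoth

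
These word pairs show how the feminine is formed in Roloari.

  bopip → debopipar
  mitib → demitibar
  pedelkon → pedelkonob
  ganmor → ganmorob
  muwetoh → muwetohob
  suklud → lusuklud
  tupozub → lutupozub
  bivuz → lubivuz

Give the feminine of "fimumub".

mitib and tupozub both end in -b yet inflect differently (demitibar, lutupozub), so the final letter is not what conditions the rule; the last vowel is.
"fimumub" has last vowel 'u'. The stems whose last vowel is 'u' (suklud → lusuklud, tupozub → lutupozub, bivuz → lubivuz) add the prefix lu-.
So fimumub → lufimumub.

lufimumub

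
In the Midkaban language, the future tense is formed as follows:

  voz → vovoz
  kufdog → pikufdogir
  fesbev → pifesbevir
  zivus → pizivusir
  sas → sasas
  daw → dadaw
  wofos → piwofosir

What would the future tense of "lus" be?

lulus

zivus and sas both end in -s yet inflect differently (pizivusir, sasas), so the final letter is not what conditions the rule; the number of vowels is.
"lus" has 1 vowel. The stems with 1 vowel (sas → sasas, daw → dadaw, voz → vovoz) repeat the first consonant+vowel as a prefix.
The other pattern: stems with 2 vowels add pi- … -ir around the stem.
So lus → lulus.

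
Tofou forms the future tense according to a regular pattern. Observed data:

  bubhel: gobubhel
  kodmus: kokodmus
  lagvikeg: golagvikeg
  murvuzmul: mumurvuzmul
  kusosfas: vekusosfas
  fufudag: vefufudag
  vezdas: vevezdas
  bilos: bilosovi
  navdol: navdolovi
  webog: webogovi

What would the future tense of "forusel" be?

"forusel" has last vowel 'e'. The stems whose last vowel is 'e' (lagvikeg → golagvikeg, bubhel → gobubhel) add the prefix go-.
The other patterns: stems whose last vowel is 'a' add the prefix ve-; stems whose last vowel is 'u' repeat the first consonant+vowel as a prefix; stems whose last vowel is 'o' add -ovi.
So forusel → goforusel.

goforusel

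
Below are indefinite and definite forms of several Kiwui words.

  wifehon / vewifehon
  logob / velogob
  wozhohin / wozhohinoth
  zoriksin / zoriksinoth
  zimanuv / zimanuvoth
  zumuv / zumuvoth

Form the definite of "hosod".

wifehon and wozhohin both end in -n yet inflect differently (vewifehon, wozhohinoth), so the final letter is not what conditions the rule; the last vowel is.
"hosod" has last vowel 'o'. The stems whose last vowel is 'o' (wifehon → vewifehon, logob → velogob) add the prefix ve-.
The other pattern: stems whose last vowel is 'i' or 'u' add -oth.
So hosod → vehosod.

vehosod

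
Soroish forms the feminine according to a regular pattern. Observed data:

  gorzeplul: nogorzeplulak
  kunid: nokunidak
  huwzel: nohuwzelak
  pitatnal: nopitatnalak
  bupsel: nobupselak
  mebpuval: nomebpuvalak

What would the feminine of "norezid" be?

nonorezidak

Every pair shown (gorzeplul → nogorzeplulak, kunid → nokunidak, huwzel → nohuwzelak, …) follows the same rule: add no- … -ak around the stem.
So norezid → nonorezidak.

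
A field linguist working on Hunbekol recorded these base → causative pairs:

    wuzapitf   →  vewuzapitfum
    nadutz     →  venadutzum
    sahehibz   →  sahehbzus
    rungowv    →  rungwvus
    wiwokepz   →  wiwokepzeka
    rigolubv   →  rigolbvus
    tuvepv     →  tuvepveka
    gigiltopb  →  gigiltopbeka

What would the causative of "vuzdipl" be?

vuzdipleka

wiwokepz and nadutz both end in -z yet inflect differently (wiwokepzeka, venadutzum), so the final letter is not what conditions the rule; the second-to-last letter is.
"vuzdipl" has second-to-last letter 'p'. The stems whose second-to-last letter is 'p' (tuvepv → tuvepveka, gigiltopb → gigiltopbeka, wiwokepz → wiwokepzeka) add -eka.
So vuzdipl → vuzdipleka.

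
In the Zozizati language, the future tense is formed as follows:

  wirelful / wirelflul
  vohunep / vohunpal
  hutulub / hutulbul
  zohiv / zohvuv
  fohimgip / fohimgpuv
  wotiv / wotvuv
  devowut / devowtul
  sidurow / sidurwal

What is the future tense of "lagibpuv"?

fohimgip and vohunep both end in -p yet inflect differently (fohimgpuv, vohunpal), so the final letter is not what conditions the rule; the last vowel is.
"lagibpuv" has last vowel 'u'. The stems whose last vowel is 'u' (devowut → devowtul, wirelful → wirelflul, hutulub → hutulbul) delete the last vowel and add -ul.
The other patterns: stems whose last vowel is 'i' delete the last vowel and add -uv; stems whose last vowel is 'e' or 'o' delete the last vowel and add -al.
So lagibpuv → lagibpvul.

lagibpvul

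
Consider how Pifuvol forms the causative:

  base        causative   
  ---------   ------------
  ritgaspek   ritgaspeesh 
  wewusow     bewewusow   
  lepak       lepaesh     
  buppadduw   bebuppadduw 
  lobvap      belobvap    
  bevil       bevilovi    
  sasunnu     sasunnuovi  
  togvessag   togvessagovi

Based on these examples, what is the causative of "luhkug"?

luhkugovi

lobvap and lepak both have last vowel 'a' yet inflect differently (belobvap, lepaesh), so the last vowel is not what conditions the rule; the final letter is.
"luhkug" ends in -g. The one such stem in the data (togvessag → togvessagovi) adds -ovi, so the same rule applies.
So luhkug → luhkugovi.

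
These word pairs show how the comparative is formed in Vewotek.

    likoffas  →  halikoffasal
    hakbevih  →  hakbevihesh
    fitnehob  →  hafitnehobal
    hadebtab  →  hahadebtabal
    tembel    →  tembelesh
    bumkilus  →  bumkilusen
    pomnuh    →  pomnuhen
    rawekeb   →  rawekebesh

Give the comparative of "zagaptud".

zagaptuden

rawekeb and fitnehob both end in -b yet inflect differently (rawekebesh, hafitnehobal), so the final letter is not what conditions the rule; the last vowel is.
"zagaptud" has last vowel 'u'. The stems whose last vowel is 'u' (pomnuh → pomnuhen, bumkilus → bumkilusen) add -en.
So zagaptud → zagaptuden.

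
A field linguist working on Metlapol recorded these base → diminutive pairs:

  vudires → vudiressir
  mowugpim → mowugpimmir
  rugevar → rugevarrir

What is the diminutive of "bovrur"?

bovrurrir

Every pair shown (vudires → vudiressir, mowugpim → mowugpimmir, rugevar → rugevarrir) follows the same rule: double the final consonant and add -ir.
So bovrur → bovrurrir.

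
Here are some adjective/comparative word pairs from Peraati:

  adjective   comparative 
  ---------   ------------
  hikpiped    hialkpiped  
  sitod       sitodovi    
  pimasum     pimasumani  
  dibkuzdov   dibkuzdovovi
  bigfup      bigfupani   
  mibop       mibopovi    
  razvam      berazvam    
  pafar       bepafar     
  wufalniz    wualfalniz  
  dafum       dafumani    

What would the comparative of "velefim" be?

razvam and dafum both end in -m yet inflect differently (berazvam, dafumani), so the final letter is not what conditions the rule; the last vowel is.
"velefim" has last vowel 'i'. The one such stem in the data (wufalniz → wualfalniz) inserts -al- after the first vowel (as does hikpiped), so the same rule applies.
The other patterns: stems whose last vowel is 'o' add -ovi; stems whose last vowel is 'a' add the prefix be-; stems whose last vowel is 'u' add -ani.
So velefim → veallefim.

veallefim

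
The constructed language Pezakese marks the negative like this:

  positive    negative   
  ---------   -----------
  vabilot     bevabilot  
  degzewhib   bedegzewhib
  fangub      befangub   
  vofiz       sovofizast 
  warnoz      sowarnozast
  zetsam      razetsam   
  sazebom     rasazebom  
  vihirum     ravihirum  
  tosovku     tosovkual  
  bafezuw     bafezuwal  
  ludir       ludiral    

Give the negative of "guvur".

degzewhib and vofiz both have last vowel 'i' yet inflect differently (bedegzewhib, sovofizast), so the last vowel is not what conditions the rule; the final letter is.
"guvur" ends in -r. The one such stem in the data (ludir → ludiral) adds -al, so the same rule applies.
So guvur → guvural.

guvural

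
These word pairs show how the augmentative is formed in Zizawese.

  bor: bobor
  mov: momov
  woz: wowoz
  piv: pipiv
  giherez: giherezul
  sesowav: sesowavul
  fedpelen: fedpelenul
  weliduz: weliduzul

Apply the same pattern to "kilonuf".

kilonuful

woz and giherez both end in -z yet inflect differently (wowoz, giherezul), so the final letter is not what conditions the rule; the number of vowels is.
"kilonuf" has 3 vowels. The stems with 3 vowels (giherez → giherezul, sesowav → sesowavul, fedpelen → fedpelenul) add -ul.
So kilonuf → kilonuful.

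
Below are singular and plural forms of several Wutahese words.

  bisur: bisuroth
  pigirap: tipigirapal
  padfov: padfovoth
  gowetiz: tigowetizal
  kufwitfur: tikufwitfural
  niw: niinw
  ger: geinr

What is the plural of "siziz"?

ger and bisur both end in -r yet inflect differently (geinr, bisuroth), so the final letter is not what conditions the rule; the number of vowels is.
"siziz" has 2 vowels. The stems with 2 vowels (bisur → bisuroth, padfov → padfovoth) add -oth.
So siziz → sizizoth.

sizizoth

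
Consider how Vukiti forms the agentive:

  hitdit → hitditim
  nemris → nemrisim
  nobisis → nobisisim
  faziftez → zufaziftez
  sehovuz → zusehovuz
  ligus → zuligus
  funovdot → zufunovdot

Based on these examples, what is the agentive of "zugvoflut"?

nemris and ligus both end in -s yet inflect differently (nemrisim, zuligus), so the final letter is not what conditions the rule; the last vowel is.
"zugvoflut" has last vowel 'u'. The stems whose last vowel is 'u' (sehovuz → zusehovuz, ligus → zuligus) add the prefix zu-.
So zugvoflut → zuzugvoflut.

zuzugvoflut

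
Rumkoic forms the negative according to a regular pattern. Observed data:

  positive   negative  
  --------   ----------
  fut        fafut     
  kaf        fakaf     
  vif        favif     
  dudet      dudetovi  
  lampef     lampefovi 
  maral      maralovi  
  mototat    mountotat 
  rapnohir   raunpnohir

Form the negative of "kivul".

kivulovi

"kivul" has 2 vowels. The stems with 2 vowels (dudet → dudetovi, lampef → lampefovi, maral → maralovi) add -ovi.
The other patterns: stems with 1 vowel add the prefix fa-; stems with 3 vowels insert -un- after the first vowel.
So kivul → kivulovi.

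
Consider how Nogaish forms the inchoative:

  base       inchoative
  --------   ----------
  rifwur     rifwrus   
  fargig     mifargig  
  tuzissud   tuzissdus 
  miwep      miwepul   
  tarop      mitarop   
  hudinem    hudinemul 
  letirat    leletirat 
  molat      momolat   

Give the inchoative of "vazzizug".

vazzizgus

miwep and tarop both end in -p yet inflect differently (miwepul, mitarop), so the final letter is not what conditions the rule; the last vowel is.
"vazzizug" has last vowel 'u'. The stems whose last vowel is 'u' (rifwur → rifwrus, tuzissud → tuzissdus) delete the last vowel and add -us.
The other patterns: stems whose last vowel is 'e' add -ul; stems whose last vowel is 'a' repeat the first consonant+vowel as a prefix; stems whose last vowel is 'i' or 'o' add the prefix mi-.
So vazzizug → vazzizgus.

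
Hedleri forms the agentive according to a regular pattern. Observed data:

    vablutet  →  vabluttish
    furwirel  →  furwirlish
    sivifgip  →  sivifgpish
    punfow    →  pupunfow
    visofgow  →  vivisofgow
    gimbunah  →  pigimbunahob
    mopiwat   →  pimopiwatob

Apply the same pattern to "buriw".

"buriw" has last vowel 'i'. The one such stem in the data (sivifgip → sivifgpish) deletes the last vowel and adds -ish (as do vablutet, furwirel), so the same rule applies.
The other patterns: stems whose last vowel is 'o' repeat the first consonant+vowel as a prefix; stems whose last vowel is 'a' add pi- … -ob around the stem.
So buriw → burwish.

burwish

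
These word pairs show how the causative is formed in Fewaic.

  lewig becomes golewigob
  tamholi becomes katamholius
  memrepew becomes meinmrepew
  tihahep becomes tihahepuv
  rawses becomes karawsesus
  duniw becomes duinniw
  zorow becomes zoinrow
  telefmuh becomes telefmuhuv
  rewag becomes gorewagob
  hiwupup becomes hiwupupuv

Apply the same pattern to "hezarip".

hezaripuv

lewig and duniw both have last vowel 'i' yet inflect differently (golewigob, duinniw), so the last vowel is not what conditions the rule; the final letter is.
"hezarip" ends in -p. The stems ending in -p (tihahep → tihahepuv, hiwupup → hiwupupuv) add -uv.
So hezarip → hezaripuv.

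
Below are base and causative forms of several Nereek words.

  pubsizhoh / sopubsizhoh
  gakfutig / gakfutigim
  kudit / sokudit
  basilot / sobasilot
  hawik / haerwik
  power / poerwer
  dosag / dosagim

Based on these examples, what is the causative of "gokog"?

gokogim

kudit and gakfutig both have last vowel 'i' yet inflect differently (sokudit, gakfutigim), so the last vowel is not what conditions the rule; the final letter is.
"gokog" ends in -g. The stems ending in -g (dosag → dosagim, gakfutig → gakfutigim) add -im.
So gokog → gokogim.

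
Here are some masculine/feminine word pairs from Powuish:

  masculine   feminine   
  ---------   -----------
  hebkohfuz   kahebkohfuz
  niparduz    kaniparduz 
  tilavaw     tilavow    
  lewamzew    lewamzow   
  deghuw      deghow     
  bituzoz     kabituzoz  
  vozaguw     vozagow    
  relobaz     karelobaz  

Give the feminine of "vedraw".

tilavaw and relobaz both have last vowel 'a' yet inflect differently (tilavow, karelobaz), so the last vowel is not what conditions the rule; the final letter is.
"vedraw" ends in -w. The stems ending in -w (lewamzew → lewamzow, vozaguw → vozagow, tilavaw → tilavow) change the last vowel to 'o'.
So vedraw → vedrow.

vedrow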